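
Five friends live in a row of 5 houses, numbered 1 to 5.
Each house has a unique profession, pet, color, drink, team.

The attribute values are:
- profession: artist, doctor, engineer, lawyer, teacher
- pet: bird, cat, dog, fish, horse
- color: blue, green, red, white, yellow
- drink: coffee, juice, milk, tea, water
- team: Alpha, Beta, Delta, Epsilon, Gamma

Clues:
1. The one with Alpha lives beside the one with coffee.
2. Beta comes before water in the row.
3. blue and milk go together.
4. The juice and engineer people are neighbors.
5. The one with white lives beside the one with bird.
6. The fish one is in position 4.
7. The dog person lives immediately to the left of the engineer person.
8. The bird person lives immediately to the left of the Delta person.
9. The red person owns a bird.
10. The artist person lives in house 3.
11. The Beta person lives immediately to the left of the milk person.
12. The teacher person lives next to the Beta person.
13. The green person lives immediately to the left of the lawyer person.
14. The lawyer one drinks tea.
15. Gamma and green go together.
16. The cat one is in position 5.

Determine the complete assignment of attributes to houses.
Solution:

House | Profession | Pet | Color | Drink | Team
-----------------------------------------------
  1   | teacher | dog | white | juice | Alpha
  2   | engineer | bird | red | coffee | Beta
  3   | artist | horse | blue | milk | Delta
  4   | doctor | fish | green | water | Gamma
  5   | lawyer | cat | yellow | tea | Epsilon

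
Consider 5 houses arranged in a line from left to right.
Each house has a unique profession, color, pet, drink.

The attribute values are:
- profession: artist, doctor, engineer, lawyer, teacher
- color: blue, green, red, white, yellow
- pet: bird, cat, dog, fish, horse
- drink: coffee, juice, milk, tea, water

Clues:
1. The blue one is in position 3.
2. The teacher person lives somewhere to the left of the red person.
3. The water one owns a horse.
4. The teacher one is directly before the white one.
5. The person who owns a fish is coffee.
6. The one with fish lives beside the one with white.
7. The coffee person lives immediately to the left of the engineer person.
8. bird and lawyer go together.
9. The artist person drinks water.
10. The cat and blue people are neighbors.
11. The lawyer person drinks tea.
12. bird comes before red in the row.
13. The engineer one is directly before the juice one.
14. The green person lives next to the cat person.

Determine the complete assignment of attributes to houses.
Solution:

House | Profession | Color | Pet | Drink
----------------------------------------
  1   | teacher | green | fish | coffee
  2   | engineer | white | cat | milk
  3   | doctor | blue | dog | juice
  4   | lawyer | yellow | bird | tea
  5   | artist | red | horse | water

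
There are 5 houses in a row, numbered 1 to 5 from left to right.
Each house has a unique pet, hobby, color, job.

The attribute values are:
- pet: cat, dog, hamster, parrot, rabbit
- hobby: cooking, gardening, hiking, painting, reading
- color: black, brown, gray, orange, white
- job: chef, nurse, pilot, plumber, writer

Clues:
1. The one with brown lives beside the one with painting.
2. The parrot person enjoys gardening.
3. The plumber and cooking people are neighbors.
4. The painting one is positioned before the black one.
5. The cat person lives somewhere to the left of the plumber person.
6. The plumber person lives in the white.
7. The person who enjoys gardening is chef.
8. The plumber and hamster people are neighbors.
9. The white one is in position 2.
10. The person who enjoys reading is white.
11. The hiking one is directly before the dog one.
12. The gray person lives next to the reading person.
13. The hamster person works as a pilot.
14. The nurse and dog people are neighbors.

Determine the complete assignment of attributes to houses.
Solution:

House | Pet | Hobby | Color | Job
---------------------------------
  1   | cat | hiking | gray | nurse
  2   | dog | reading | white | plumber
  3   | hamster | cooking | brown | pilot
  4   | rabbit | painting | orange | writer
  5   | parrot | gardening | black | chef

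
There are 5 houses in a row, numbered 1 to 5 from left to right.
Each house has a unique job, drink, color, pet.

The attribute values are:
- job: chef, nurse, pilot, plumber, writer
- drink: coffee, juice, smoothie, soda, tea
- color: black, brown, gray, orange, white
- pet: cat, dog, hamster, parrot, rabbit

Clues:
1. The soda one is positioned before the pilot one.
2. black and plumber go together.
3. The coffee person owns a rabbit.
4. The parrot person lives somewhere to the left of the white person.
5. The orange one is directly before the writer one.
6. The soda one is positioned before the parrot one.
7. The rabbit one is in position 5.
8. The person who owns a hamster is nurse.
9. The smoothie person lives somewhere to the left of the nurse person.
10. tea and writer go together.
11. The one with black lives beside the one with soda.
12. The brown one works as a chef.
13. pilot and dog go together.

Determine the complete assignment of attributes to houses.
Solution:

House | Job | Drink | Color | Pet
---------------------------------
  1   | plumber | smoothie | black | cat
  2   | nurse | soda | orange | hamster
  3   | writer | tea | gray | parrot
  4   | pilot | juice | white | dog
  5   | chef | coffee | brown | rabbit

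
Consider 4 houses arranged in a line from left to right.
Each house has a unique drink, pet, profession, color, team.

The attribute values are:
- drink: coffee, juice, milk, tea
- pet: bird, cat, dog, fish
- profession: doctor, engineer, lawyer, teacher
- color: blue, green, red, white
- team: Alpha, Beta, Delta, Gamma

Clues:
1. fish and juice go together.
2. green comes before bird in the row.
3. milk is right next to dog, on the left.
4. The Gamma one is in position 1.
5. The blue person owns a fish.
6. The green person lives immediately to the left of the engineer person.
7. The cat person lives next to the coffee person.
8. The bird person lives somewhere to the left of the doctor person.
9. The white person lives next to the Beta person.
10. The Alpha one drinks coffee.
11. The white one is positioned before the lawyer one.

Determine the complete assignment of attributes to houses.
Solution:

House | Drink | Pet | Profession | Color | Team
-----------------------------------------------
  1   | milk | cat | teacher | green | Gamma
  2   | coffee | dog | engineer | white | Alpha
  3   | tea | bird | lawyer | red | Beta
  4   | juice | fish | doctor | blue | Delta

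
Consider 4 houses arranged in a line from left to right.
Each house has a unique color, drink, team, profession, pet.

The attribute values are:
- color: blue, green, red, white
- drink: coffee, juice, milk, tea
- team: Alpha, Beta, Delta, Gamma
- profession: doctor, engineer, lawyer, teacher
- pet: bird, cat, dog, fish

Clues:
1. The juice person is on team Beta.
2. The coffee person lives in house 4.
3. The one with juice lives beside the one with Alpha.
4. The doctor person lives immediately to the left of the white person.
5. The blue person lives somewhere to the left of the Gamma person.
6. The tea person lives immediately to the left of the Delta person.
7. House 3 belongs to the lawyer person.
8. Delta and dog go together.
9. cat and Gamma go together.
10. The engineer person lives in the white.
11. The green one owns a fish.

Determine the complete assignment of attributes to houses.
Solution:

House | Color | Drink | Team | Profession | Pet
-----------------------------------------------
  1   | green | juice | Beta | doctor | fish
  2   | white | tea | Alpha | engineer | bird
  3   | blue | milk | Delta | lawyer | dog
  4   | red | coffee | Gamma | teacher | cat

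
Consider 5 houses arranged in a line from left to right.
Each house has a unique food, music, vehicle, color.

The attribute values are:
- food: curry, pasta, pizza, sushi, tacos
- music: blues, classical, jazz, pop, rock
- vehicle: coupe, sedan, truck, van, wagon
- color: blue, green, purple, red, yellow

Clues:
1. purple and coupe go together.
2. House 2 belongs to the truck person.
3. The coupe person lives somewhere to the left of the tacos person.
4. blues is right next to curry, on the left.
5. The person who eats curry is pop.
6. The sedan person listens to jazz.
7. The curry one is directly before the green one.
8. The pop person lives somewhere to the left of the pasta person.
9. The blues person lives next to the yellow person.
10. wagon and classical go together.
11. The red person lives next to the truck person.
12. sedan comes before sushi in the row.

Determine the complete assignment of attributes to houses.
Solution:

House | Food | Music | Vehicle | Color
--------------------------------------
  1   | pizza | blues | van | red
  2   | curry | pop | truck | yellow
  3   | pasta | jazz | sedan | green
  4   | sushi | rock | coupe | purple
  5   | tacos | classical | wagon | blue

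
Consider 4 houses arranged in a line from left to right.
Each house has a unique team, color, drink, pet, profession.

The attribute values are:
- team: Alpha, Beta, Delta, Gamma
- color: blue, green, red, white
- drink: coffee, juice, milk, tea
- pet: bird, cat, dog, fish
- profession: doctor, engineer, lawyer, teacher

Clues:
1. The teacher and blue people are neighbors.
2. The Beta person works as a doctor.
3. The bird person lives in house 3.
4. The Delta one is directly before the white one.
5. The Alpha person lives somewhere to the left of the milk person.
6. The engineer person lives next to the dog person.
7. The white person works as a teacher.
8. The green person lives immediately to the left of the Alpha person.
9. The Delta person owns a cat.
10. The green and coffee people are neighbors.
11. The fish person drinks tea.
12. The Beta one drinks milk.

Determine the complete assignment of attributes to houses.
Solution:

House | Team | Color | Drink | Pet | Profession
-----------------------------------------------
  1   | Delta | green | juice | cat | engineer
  2   | Alpha | white | coffee | dog | teacher
  3   | Beta | blue | milk | bird | doctor
  4   | Gamma | red | tea | fish | lawyer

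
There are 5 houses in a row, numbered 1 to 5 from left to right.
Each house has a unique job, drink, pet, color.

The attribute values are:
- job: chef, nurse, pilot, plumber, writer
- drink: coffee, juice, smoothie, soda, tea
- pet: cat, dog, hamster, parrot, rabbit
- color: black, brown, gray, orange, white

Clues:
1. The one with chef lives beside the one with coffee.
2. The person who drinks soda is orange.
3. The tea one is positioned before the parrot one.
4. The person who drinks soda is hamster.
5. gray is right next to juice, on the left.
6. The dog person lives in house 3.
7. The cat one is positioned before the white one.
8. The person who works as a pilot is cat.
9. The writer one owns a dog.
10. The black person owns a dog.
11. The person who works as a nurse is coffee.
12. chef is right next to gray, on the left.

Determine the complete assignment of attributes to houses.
Solution:

House | Job | Drink | Pet | Color
---------------------------------
  1   | chef | soda | hamster | orange
  2   | nurse | coffee | rabbit | gray
  3   | writer | juice | dog | black
  4   | pilot | tea | cat | brown
  5   | plumber | smoothie | parrot | white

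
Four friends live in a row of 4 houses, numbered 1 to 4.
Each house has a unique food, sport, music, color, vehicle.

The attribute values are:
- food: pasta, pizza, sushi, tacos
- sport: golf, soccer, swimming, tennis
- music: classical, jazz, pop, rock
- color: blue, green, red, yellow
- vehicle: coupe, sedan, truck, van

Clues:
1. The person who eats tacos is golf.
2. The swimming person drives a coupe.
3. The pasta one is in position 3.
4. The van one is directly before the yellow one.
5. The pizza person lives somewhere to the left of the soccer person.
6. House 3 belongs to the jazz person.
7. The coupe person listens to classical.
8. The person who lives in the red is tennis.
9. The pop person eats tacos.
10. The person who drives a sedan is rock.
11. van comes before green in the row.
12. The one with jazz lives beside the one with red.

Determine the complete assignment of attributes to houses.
Solution:

House | Food | Sport | Music | Color | Vehicle
----------------------------------------------
  1   | tacos | golf | pop | blue | van
  2   | pizza | swimming | classical | yellow | coupe
  3   | pasta | soccer | jazz | green | truck
  4   | sushi | tennis | rock | red | sedan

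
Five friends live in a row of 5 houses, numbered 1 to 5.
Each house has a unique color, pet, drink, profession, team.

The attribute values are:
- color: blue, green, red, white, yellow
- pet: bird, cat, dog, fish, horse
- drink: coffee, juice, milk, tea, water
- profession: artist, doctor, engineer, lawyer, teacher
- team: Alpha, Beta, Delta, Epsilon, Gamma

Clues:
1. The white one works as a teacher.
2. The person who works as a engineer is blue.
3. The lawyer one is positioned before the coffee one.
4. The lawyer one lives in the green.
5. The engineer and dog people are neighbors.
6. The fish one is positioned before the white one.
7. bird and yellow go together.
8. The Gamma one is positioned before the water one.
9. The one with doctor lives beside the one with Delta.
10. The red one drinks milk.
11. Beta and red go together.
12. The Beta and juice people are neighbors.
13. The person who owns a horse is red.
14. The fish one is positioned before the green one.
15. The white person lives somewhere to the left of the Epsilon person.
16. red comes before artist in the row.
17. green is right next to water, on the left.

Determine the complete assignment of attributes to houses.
Solution:

House | Color | Pet | Drink | Profession | Team
-----------------------------------------------
  1   | red | horse | milk | doctor | Beta
  2   | blue | fish | juice | engineer | Delta
  3   | green | dog | tea | lawyer | Gamma
  4   | white | cat | water | teacher | Alpha
  5   | yellow | bird | coffee | artist | Epsilon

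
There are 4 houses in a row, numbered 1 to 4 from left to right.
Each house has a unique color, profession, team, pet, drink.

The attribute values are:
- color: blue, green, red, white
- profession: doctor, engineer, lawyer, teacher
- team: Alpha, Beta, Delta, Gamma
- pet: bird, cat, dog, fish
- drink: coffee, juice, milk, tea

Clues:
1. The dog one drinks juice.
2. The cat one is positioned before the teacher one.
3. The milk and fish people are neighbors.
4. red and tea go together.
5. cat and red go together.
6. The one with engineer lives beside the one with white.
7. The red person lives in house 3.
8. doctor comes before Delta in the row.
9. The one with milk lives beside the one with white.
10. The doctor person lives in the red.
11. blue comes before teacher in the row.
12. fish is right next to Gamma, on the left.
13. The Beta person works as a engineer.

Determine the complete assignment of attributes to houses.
Solution:

House | Color | Profession | Team | Pet | Drink
-----------------------------------------------
  1   | blue | engineer | Beta | bird | milk
  2   | white | lawyer | Alpha | fish | coffee
  3   | red | doctor | Gamma | cat | tea
  4   | green | teacher | Delta | dog | juice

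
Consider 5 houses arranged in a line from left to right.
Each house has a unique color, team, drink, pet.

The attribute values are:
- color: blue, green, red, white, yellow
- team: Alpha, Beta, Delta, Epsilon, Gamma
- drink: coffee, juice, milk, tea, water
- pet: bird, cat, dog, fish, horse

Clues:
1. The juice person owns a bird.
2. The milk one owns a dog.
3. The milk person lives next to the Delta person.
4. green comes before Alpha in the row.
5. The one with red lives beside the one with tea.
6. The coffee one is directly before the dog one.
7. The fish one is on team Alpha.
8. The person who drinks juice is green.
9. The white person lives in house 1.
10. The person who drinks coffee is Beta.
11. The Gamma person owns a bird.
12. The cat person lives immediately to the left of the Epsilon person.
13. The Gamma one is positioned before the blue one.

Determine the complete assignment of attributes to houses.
Solution:

House | Color | Team | Drink | Pet
----------------------------------
  1   | white | Beta | coffee | cat
  2   | red | Epsilon | milk | dog
  3   | yellow | Delta | tea | horse
  4   | green | Gamma | juice | bird
  5   | blue | Alpha | water | fish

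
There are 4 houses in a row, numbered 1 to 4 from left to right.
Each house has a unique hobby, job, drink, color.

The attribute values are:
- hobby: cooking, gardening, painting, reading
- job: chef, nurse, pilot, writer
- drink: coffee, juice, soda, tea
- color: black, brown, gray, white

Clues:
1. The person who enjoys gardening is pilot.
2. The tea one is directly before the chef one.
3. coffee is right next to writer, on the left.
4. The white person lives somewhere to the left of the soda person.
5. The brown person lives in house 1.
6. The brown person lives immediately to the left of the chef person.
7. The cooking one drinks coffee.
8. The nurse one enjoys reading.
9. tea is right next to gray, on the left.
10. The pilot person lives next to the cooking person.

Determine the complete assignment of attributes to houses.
Solution:

House | Hobby | Job | Drink | Color
-----------------------------------
  1   | gardening | pilot | tea | brown
  2   | cooking | chef | coffee | gray
  3   | painting | writer | juice | white
  4   | reading | nurse | soda | black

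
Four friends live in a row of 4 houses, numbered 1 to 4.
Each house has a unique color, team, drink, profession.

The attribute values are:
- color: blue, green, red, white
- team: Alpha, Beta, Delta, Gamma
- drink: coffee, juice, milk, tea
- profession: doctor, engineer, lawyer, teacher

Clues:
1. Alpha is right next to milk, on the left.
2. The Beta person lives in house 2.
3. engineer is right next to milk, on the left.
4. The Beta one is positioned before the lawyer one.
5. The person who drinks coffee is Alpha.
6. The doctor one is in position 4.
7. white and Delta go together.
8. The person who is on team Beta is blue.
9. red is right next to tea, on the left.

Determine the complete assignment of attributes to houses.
Solution:

House | Color | Team | Drink | Profession
-----------------------------------------
  1   | green | Alpha | coffee | engineer
  2   | blue | Beta | milk | teacher
  3   | red | Gamma | juice | lawyer
  4   | white | Delta | tea | doctor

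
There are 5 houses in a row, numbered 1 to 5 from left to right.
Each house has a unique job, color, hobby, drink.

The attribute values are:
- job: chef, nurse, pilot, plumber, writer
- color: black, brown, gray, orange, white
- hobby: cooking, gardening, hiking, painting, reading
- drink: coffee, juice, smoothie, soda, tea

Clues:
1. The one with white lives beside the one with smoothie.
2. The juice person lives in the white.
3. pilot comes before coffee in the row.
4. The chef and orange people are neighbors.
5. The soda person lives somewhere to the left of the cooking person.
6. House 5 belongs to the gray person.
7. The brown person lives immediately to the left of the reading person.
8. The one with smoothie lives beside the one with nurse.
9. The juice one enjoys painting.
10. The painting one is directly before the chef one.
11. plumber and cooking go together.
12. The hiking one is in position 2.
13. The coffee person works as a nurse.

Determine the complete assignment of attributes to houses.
Solution:

House | Job | Color | Hobby | Drink
-----------------------------------
  1   | pilot | white | painting | juice
  2   | chef | brown | hiking | smoothie
  3   | nurse | orange | reading | coffee
  4   | writer | black | gardening | soda
  5   | plumber | gray | cooking | tea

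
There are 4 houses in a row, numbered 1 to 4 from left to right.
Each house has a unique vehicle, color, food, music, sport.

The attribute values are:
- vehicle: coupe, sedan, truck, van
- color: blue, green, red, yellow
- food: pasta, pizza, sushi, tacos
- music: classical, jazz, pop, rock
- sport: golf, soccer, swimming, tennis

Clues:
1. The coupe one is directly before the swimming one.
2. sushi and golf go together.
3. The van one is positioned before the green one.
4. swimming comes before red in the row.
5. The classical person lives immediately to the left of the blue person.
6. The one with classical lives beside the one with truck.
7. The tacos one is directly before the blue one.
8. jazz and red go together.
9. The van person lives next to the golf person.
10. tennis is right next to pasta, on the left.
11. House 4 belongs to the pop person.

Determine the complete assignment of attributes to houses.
Solution:

House | Vehicle | Color | Food | Music | Sport
----------------------------------------------
  1   | coupe | yellow | tacos | classical | tennis
  2   | truck | blue | pasta | rock | swimming
  3   | van | red | pizza | jazz | soccer
  4   | sedan | green | sushi | pop | golf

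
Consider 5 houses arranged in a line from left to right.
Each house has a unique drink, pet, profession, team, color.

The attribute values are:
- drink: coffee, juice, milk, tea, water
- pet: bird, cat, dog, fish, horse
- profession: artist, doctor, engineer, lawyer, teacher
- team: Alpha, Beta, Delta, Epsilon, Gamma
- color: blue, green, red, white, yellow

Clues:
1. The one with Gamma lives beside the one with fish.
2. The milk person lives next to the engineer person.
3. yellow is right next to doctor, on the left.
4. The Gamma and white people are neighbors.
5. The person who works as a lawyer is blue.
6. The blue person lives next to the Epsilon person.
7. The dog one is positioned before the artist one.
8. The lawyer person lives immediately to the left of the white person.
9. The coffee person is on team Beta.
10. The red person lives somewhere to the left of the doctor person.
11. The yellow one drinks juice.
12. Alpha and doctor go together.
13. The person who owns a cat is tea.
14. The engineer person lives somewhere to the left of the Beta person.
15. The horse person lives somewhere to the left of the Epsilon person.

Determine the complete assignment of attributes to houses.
Solution:

House | Drink | Pet | Profession | Team | Color
-----------------------------------------------
  1   | milk | horse | lawyer | Gamma | blue
  2   | water | fish | engineer | Epsilon | white
  3   | coffee | dog | teacher | Beta | red
  4   | juice | bird | artist | Delta | yellow
  5   | tea | cat | doctor | Alpha | green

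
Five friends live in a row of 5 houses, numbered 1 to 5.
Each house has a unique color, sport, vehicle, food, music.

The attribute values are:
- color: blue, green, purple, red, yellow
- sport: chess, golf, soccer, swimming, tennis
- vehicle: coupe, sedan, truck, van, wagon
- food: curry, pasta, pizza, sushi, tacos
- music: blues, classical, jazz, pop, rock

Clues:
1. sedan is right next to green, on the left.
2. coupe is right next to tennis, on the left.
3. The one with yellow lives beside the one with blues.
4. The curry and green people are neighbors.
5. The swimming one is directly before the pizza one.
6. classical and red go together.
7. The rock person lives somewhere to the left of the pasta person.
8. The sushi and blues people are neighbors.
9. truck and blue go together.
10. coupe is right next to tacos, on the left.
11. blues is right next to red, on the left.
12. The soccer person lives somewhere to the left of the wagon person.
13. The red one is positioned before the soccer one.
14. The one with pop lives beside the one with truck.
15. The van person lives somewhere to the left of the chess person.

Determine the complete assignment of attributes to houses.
Solution:

House | Color | Sport | Vehicle | Food | Music
----------------------------------------------
  1   | yellow | golf | coupe | sushi | pop
  2   | blue | tennis | truck | tacos | blues
  3   | red | swimming | sedan | curry | classical
  4   | green | soccer | van | pizza | rock
  5   | purple | chess | wagon | pasta | jazz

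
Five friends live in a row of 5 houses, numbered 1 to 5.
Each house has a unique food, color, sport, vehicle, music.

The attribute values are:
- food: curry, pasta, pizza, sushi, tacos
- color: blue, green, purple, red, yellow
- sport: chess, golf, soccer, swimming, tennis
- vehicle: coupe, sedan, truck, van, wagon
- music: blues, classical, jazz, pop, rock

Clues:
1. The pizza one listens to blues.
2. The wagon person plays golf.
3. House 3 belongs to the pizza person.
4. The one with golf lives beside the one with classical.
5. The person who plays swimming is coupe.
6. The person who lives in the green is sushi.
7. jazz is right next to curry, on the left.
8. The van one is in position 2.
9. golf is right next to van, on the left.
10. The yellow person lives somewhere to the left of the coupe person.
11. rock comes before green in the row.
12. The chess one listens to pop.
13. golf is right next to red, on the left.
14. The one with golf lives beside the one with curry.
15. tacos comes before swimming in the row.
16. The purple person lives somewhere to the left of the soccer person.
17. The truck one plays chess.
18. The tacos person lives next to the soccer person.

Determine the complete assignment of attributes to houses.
Solution:

House | Food | Color | Sport | Vehicle | Music
----------------------------------------------
  1   | tacos | purple | golf | wagon | jazz
  2   | curry | red | soccer | van | classical
  3   | pizza | yellow | tennis | sedan | blues
  4   | pasta | blue | swimming | coupe | rock
  5   | sushi | green | chess | truck | pop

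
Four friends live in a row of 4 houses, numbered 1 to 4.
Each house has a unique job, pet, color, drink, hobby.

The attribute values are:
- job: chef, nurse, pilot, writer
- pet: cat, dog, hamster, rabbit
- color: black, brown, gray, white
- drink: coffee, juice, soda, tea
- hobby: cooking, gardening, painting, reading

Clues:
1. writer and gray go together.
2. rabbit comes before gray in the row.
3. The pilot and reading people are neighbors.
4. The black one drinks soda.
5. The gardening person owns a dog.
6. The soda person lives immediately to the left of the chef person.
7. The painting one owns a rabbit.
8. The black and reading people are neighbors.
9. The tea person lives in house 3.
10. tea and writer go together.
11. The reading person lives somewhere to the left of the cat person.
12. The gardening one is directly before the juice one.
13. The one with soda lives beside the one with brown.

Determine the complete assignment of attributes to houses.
Solution:

House | Job | Pet | Color | Drink | Hobby
-----------------------------------------
  1   | pilot | rabbit | black | soda | painting
  2   | chef | hamster | brown | coffee | reading
  3   | writer | dog | gray | tea | gardening
  4   | nurse | cat | white | juice | cooking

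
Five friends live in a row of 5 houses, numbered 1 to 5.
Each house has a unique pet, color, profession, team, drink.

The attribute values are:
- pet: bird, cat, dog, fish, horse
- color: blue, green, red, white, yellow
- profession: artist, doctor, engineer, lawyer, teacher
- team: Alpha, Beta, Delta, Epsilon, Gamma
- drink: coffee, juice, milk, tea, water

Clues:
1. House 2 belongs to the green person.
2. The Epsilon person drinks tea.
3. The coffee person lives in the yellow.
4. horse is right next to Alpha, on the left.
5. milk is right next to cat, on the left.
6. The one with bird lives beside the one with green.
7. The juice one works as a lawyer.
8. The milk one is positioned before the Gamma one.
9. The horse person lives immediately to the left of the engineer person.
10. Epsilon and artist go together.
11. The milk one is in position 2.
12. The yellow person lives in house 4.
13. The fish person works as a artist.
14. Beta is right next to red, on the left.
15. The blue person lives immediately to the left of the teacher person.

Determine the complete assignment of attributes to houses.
Solution:

House | Pet | Color | Profession | Team | Drink
-----------------------------------------------
  1   | bird | blue | lawyer | Delta | juice
  2   | horse | green | teacher | Beta | milk
  3   | cat | red | engineer | Alpha | water
  4   | dog | yellow | doctor | Gamma | coffee
  5   | fish | white | artist | Epsilon | tea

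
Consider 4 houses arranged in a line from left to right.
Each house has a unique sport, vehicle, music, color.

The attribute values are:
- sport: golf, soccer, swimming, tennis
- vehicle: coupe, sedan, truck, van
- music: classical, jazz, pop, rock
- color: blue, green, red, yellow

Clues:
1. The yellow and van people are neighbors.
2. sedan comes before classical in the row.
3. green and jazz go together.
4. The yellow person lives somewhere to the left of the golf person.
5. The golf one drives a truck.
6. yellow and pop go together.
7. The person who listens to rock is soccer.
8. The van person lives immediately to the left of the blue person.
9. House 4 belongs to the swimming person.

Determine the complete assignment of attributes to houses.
Solution:

House | Sport | Vehicle | Music | Color
---------------------------------------
  1   | tennis | sedan | pop | yellow
  2   | soccer | van | rock | red
  3   | golf | truck | classical | blue
  4   | swimming | coupe | jazz | green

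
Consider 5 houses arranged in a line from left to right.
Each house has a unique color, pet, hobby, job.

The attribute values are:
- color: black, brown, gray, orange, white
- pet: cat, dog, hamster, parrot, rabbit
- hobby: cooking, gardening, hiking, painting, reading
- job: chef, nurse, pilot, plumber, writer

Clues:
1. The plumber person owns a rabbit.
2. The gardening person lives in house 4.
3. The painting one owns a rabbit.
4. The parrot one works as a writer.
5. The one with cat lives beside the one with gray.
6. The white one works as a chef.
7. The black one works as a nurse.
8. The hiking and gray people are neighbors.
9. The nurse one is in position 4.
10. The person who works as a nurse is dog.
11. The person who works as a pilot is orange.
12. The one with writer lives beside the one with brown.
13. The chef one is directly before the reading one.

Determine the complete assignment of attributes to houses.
Solution:

House | Color | Pet | Hobby | Job
---------------------------------
  1   | white | cat | hiking | chef
  2   | gray | parrot | reading | writer
  3   | brown | rabbit | painting | plumber
  4   | black | dog | gardening | nurse
  5   | orange | hamster | cooking | pilot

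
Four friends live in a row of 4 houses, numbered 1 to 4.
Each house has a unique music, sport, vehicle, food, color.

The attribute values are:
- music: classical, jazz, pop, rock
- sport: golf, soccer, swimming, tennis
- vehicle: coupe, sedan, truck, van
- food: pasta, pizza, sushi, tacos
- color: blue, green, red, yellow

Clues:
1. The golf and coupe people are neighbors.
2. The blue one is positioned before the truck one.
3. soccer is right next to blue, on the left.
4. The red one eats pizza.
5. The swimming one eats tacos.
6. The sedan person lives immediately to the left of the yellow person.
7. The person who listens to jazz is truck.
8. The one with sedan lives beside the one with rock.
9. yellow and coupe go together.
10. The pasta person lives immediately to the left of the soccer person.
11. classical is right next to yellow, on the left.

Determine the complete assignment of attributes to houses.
Solution:

House | Music | Sport | Vehicle | Food | Color
----------------------------------------------
  1   | classical | golf | sedan | pasta | green
  2   | rock | soccer | coupe | sushi | yellow
  3   | pop | swimming | van | tacos | blue
  4   | jazz | tennis | truck | pizza | red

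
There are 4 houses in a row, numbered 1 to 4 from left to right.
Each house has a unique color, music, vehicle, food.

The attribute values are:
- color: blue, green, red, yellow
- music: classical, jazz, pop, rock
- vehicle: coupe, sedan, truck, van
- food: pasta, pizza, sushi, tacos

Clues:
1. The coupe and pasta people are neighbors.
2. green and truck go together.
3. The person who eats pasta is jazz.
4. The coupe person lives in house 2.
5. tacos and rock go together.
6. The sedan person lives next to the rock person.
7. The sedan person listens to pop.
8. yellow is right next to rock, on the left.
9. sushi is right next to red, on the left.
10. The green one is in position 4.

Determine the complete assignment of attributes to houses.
Solution:

House | Color | Music | Vehicle | Food
--------------------------------------
  1   | yellow | pop | sedan | sushi
  2   | red | rock | coupe | tacos
  3   | blue | jazz | van | pasta
  4   | green | classical | truck | pizza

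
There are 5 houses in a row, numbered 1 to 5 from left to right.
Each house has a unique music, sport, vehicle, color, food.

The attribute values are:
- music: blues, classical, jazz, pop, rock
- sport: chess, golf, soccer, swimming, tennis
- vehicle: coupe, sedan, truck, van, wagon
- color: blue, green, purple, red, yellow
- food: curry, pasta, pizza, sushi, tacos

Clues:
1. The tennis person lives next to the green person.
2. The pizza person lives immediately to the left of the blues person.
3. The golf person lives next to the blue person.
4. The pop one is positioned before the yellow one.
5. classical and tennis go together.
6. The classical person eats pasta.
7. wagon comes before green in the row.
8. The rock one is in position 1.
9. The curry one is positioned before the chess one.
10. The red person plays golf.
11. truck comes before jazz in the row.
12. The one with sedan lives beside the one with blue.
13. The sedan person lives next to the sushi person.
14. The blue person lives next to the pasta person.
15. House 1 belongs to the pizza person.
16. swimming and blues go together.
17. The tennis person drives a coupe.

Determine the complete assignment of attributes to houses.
Solution:

House | Music | Sport | Vehicle | Color | Food
----------------------------------------------
  1   | rock | golf | sedan | red | pizza
  2   | blues | swimming | wagon | blue | sushi
  3   | classical | tennis | coupe | purple | pasta
  4   | pop | soccer | truck | green | curry
  5   | jazz | chess | van | yellow | tacos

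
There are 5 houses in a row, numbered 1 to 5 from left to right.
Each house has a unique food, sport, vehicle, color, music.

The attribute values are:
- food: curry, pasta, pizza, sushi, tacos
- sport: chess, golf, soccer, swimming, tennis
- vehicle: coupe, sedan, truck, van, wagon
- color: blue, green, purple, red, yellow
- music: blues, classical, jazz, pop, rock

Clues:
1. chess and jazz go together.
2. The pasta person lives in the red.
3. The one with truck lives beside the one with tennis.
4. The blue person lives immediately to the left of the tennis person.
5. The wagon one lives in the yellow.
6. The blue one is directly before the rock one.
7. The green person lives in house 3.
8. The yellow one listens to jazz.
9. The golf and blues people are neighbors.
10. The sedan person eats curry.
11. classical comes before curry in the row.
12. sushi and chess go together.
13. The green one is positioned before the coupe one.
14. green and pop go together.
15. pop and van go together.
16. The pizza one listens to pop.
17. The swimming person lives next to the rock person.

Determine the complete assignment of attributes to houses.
Solution:

House | Food | Sport | Vehicle | Color | Music
----------------------------------------------
  1   | tacos | swimming | truck | blue | classical
  2   | curry | tennis | sedan | purple | rock
  3   | pizza | golf | van | green | pop
  4   | pasta | soccer | coupe | red | blues
  5   | sushi | chess | wagon | yellow | jazz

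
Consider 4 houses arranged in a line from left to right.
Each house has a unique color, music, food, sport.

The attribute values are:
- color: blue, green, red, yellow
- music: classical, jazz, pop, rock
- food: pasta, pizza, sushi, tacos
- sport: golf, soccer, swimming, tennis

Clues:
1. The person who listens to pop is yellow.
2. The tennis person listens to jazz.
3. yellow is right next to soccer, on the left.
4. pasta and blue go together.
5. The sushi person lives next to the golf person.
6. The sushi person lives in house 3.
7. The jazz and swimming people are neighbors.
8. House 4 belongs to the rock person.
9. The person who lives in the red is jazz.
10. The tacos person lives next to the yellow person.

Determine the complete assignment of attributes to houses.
Solution:

House | Color | Music | Food | Sport
------------------------------------
  1   | red | jazz | tacos | tennis
  2   | yellow | pop | pizza | swimming
  3   | green | classical | sushi | soccer
  4   | blue | rock | pasta | golf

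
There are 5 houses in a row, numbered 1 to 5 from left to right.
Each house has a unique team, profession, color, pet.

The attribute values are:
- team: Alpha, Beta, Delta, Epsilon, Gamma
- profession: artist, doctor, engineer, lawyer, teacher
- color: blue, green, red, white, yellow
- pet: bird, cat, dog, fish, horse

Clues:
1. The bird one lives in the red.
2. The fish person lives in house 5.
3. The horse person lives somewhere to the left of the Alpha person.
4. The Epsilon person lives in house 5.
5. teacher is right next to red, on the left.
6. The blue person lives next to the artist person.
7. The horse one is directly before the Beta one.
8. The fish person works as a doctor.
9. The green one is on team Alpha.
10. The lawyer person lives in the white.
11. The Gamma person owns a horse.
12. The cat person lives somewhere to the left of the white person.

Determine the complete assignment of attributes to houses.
Solution:

House | Team | Profession | Color | Pet
---------------------------------------
  1   | Gamma | teacher | blue | horse
  2   | Beta | artist | red | bird
  3   | Alpha | engineer | green | cat
  4   | Delta | lawyer | white | dog
  5   | Epsilon | doctor | yellow | fish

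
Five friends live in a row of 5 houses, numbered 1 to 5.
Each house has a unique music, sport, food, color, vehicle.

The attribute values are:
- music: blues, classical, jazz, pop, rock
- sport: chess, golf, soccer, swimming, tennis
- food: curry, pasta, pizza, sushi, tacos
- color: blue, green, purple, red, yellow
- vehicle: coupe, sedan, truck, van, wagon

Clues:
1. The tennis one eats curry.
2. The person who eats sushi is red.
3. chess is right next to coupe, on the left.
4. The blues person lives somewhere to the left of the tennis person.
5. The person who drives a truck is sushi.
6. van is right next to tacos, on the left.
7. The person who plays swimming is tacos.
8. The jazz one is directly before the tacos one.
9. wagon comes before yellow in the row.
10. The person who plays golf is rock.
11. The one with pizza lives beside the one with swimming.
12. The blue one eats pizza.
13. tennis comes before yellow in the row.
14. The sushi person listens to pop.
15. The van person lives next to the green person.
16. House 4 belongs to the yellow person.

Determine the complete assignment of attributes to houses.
Solution:

House | Music | Sport | Food | Color | Vehicle
----------------------------------------------
  1   | jazz | chess | pizza | blue | van
  2   | blues | swimming | tacos | green | coupe
  3   | classical | tennis | curry | purple | wagon
  4   | rock | golf | pasta | yellow | sedan
  5   | pop | soccer | sushi | red | truck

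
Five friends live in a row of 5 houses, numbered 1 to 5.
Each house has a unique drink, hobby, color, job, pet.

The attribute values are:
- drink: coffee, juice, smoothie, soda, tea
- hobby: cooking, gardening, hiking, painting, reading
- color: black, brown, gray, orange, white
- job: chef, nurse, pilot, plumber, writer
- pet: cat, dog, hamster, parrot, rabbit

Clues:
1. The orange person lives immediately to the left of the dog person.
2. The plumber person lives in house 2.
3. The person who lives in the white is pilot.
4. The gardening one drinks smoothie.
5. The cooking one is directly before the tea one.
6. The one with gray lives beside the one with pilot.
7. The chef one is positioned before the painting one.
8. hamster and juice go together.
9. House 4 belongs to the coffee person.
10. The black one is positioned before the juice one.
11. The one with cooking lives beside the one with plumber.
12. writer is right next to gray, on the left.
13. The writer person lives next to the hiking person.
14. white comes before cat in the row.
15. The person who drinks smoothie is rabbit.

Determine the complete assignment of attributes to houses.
Solution:

House | Drink | Hobby | Color | Job | Pet
-----------------------------------------
  1   | soda | cooking | orange | writer | parrot
  2   | tea | hiking | gray | plumber | dog
  3   | smoothie | gardening | white | pilot | rabbit
  4   | coffee | reading | black | chef | cat
  5   | juice | painting | brown | nurse | hamster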